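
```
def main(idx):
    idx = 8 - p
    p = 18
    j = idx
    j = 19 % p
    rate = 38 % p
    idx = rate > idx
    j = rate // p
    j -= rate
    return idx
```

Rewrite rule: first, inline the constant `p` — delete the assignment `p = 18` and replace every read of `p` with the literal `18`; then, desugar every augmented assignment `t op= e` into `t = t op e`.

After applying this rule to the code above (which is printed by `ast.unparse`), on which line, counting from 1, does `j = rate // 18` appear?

Transformed code:
def main(idx):
    idx = 8 - 18
    j = idx
    j = 19 % 18
    rate = 38 % 18
    idx = rate > idx
    j = rate // 18
    j = j - rate
    return idx

7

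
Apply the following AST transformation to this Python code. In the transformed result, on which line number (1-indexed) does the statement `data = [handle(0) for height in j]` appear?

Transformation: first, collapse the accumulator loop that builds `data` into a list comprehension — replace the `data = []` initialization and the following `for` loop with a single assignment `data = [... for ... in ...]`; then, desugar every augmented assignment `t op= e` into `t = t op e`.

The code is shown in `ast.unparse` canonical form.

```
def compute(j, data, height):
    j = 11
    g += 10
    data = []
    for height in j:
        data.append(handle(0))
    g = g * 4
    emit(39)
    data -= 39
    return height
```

Transformed code:
def compute(j, data, height):
    j = 11
    g = g + 10
    data = [handle(0) for height in j]
    g = g * 4
    emit(39)
    data = data - 39
    return height

4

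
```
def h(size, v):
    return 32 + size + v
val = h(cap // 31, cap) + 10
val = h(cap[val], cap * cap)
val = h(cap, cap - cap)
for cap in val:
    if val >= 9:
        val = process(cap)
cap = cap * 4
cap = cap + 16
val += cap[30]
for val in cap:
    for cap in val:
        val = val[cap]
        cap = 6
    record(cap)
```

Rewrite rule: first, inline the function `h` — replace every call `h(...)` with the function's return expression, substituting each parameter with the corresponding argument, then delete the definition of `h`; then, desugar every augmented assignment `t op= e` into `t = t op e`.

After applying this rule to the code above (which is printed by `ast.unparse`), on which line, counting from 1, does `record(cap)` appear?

Transformed code:
val = 32 + cap // 31 + cap + 10
val = 32 + cap[val] + cap * cap
val = 32 + cap + (cap - cap)
for cap in val:
    if val >= 9:
        val = process(cap)
cap = cap * 4
cap = cap + 16
val = val + cap[30]
for val in cap:
    for cap in val:
        val = val[cap]
        cap = 6
    record(cap)

14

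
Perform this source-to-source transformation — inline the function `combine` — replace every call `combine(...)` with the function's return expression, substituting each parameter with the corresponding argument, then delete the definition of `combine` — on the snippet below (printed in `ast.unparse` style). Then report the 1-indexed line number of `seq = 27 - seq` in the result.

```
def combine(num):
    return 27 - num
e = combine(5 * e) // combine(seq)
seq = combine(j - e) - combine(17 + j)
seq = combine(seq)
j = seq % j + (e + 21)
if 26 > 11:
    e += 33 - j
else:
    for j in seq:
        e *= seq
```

3

Transformed code:
e = (27 - 5 * e) // (27 - seq)
seq = 27 - (j - e) - (27 - (17 + j))
seq = 27 - seq
j = seq % j + (e + 21)
if 26 > 11:
    e += 33 - j
else:
    for j in seq:
        e *= seq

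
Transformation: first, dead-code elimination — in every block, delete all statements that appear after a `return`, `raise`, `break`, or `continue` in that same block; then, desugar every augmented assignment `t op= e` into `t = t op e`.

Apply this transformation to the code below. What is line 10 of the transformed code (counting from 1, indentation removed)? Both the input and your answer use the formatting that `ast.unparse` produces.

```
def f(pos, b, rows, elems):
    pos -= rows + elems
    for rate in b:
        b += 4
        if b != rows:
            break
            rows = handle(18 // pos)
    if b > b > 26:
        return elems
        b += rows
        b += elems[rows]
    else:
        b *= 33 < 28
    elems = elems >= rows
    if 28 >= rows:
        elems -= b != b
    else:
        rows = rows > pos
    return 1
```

Transformed code:
def f(pos, b, rows, elems):
    pos = pos - (rows + elems)
    for rate in b:
        b = b + 4
        if b != rows:
            break
    if b > b > 26:
        return elems
    else:
        b = b * (33 < 28)
    elems = elems >= rows
    if 28 >= rows:
        elems = elems - (b != b)
    else:
        rows = rows > pos
    return 1

b = b * (33 < 28)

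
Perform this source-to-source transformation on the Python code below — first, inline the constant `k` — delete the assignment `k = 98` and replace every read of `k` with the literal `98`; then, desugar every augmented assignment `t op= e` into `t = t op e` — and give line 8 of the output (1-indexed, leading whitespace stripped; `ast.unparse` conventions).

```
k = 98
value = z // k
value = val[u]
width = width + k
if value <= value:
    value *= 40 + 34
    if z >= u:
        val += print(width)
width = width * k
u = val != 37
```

width = width * 98

Transformed code:
value = z // 98
value = val[u]
width = width + 98
if value <= value:
    value = value * (40 + 34)
    if z >= u:
        val = val + print(width)
width = width * 98
u = val != 37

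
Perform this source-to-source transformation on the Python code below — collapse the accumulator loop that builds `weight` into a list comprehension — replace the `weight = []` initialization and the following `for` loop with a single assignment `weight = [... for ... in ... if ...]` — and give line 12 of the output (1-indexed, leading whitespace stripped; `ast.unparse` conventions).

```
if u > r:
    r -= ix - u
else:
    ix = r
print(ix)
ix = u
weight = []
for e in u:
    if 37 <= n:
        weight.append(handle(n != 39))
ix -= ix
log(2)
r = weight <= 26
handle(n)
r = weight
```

r = weight

Transformed code:
if u > r:
    r -= ix - u
else:
    ix = r
print(ix)
ix = u
weight = [handle(n != 39) for e in u if 37 <= n]
ix -= ix
log(2)
r = weight <= 26
handle(n)
r = weight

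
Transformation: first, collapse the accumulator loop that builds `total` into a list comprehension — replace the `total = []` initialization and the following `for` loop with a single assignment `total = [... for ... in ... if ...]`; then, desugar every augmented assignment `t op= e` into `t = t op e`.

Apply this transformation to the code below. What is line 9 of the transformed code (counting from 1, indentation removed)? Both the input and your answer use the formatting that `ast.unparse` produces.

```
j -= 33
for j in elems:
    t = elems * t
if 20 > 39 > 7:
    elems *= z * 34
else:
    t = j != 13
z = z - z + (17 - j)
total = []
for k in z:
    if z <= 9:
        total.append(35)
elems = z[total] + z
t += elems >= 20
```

total = [35 for k in z if z <= 9]

Transformed code:
j = j - 33
for j in elems:
    t = elems * t
if 20 > 39 > 7:
    elems = elems * (z * 34)
else:
    t = j != 13
z = z - z + (17 - j)
total = [35 for k in z if z <= 9]
elems = z[total] + z
t = t + (elems >= 20)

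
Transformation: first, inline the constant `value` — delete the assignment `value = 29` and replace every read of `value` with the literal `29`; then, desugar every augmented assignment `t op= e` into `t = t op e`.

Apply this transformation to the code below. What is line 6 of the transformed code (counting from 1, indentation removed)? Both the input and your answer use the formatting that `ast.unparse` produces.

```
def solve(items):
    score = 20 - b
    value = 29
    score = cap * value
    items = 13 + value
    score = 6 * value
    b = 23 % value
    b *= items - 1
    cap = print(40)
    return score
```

b = 23 % 29

Transformed code:
def solve(items):
    score = 20 - b
    score = cap * 29
    items = 13 + 29
    score = 6 * 29
    b = 23 % 29
    b = b * (items - 1)
    cap = print(40)
    return score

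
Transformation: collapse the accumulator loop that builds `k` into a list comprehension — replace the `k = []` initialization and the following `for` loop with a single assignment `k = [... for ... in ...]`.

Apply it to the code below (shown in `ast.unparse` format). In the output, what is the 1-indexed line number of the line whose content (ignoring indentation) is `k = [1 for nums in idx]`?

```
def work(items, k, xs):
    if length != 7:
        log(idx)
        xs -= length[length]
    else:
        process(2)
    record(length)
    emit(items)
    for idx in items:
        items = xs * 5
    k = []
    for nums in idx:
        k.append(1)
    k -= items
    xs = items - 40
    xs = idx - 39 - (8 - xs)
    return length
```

Transformed code:
def work(items, k, xs):
    if length != 7:
        log(idx)
        xs -= length[length]
    else:
        process(2)
    record(length)
    emit(items)
    for idx in items:
        items = xs * 5
    k = [1 for nums in idx]
    k -= items
    xs = items - 40
    xs = idx - 39 - (8 - xs)
    return length

11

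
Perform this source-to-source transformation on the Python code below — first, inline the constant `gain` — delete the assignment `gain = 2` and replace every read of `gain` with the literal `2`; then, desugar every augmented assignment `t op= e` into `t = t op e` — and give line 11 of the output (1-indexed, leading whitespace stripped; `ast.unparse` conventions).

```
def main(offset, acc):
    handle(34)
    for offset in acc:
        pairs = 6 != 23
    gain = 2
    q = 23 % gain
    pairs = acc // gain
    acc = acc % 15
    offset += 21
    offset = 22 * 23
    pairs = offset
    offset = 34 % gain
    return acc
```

offset = 34 % 2

Transformed code:
def main(offset, acc):
    handle(34)
    for offset in acc:
        pairs = 6 != 23
    q = 23 % 2
    pairs = acc // 2
    acc = acc % 15
    offset = offset + 21
    offset = 22 * 23
    pairs = offset
    offset = 34 % 2
    return acc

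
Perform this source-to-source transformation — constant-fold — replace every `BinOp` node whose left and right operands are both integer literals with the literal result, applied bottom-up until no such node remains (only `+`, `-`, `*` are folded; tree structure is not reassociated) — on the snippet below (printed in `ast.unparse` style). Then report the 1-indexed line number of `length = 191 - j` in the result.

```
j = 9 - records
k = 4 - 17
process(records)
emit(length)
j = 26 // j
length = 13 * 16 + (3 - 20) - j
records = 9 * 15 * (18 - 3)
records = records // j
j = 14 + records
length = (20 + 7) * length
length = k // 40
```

6

Transformed code:
j = 9 - records
k = -13
process(records)
emit(length)
j = 26 // j
length = 191 - j
records = 2025
records = records // j
j = 14 + records
length = 27 * length
length = k // 40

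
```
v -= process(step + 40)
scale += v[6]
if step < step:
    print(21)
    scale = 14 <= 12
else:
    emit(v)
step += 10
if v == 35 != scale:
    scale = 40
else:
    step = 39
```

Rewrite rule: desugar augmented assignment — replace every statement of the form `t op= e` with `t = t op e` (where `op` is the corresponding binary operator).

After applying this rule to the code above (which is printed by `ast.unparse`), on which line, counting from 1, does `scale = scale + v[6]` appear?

Transformed code:
v = v - process(step + 40)
scale = scale + v[6]
if step < step:
    print(21)
    scale = 14 <= 12
else:
    emit(v)
step = step + 10
if v == 35 != scale:
    scale = 40
else:
    step = 39

2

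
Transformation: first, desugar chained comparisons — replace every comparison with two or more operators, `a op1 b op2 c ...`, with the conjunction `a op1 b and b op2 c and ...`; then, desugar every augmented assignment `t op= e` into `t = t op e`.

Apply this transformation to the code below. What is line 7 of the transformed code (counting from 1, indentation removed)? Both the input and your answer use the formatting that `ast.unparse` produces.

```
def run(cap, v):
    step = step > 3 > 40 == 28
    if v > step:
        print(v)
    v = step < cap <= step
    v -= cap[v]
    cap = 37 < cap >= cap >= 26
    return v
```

cap = 37 < cap and cap >= cap and (cap >= 26)

Transformed code:
def run(cap, v):
    step = step > 3 and 3 > 40 and (40 == 28)
    if v > step:
        print(v)
    v = step < cap and cap <= step
    v = v - cap[v]
    cap = 37 < cap and cap >= cap and (cap >= 26)
    return v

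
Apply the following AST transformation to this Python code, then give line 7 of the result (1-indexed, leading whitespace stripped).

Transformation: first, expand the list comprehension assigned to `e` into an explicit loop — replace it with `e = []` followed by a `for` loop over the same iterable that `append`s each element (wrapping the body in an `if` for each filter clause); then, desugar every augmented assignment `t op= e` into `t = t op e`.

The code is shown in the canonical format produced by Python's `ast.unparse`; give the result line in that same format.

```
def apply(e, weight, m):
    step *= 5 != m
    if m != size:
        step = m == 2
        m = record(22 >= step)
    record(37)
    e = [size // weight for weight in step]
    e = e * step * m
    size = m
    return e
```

e = []

Transformed code:
def apply(e, weight, m):
    step = step * (5 != m)
    if m != size:
        step = m == 2
        m = record(22 >= step)
    record(37)
    e = []
    for weight in step:
        e.append(size // weight)
    e = e * step * m
    size = m
    return e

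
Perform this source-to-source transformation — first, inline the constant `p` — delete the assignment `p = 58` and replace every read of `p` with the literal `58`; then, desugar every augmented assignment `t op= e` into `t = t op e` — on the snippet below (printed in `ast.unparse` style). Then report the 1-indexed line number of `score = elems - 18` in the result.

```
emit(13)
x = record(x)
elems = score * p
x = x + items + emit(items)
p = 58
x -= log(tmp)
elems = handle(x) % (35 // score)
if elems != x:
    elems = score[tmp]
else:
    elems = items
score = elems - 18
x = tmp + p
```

11

Transformed code:
emit(13)
x = record(x)
elems = score * 58
x = x + items + emit(items)
x = x - log(tmp)
elems = handle(x) % (35 // score)
if elems != x:
    elems = score[tmp]
else:
    elems = items
score = elems - 18
x = tmp + 58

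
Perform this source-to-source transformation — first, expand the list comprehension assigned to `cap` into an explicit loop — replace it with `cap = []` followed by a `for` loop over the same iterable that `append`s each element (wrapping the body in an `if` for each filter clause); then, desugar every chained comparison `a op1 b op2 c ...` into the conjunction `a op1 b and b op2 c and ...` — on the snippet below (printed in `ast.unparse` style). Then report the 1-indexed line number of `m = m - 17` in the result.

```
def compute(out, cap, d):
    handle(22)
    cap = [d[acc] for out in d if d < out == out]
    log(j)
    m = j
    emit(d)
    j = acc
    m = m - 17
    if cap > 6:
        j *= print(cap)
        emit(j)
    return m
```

11

Transformed code:
def compute(out, cap, d):
    handle(22)
    cap = []
    for out in d:
        if d < out and out == out:
            cap.append(d[acc])
    log(j)
    m = j
    emit(d)
    j = acc
    m = m - 17
    if cap > 6:
        j *= print(cap)
        emit(j)
    return m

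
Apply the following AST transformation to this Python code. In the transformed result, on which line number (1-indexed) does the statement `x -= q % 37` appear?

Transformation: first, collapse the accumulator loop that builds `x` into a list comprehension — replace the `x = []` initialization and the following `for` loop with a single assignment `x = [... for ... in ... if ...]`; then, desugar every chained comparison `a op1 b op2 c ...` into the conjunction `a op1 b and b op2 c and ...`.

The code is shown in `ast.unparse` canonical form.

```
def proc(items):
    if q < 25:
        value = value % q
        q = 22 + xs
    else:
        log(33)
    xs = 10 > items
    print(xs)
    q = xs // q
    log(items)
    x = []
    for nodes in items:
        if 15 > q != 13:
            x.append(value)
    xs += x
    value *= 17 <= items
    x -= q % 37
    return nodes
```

Transformed code:
def proc(items):
    if q < 25:
        value = value % q
        q = 22 + xs
    else:
        log(33)
    xs = 10 > items
    print(xs)
    q = xs // q
    log(items)
    x = [value for nodes in items if 15 > q and q != 13]
    xs += x
    value *= 17 <= items
    x -= q % 37
    return nodes

14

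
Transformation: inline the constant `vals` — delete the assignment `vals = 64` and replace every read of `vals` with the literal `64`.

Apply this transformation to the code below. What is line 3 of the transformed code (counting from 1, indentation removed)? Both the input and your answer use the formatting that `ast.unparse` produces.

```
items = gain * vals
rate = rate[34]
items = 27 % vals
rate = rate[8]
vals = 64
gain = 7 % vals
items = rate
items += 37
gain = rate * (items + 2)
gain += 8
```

items = 27 % 64

Transformed code:
items = gain * 64
rate = rate[34]
items = 27 % 64
rate = rate[8]
gain = 7 % 64
items = rate
items += 37
gain = rate * (items + 2)
gain += 8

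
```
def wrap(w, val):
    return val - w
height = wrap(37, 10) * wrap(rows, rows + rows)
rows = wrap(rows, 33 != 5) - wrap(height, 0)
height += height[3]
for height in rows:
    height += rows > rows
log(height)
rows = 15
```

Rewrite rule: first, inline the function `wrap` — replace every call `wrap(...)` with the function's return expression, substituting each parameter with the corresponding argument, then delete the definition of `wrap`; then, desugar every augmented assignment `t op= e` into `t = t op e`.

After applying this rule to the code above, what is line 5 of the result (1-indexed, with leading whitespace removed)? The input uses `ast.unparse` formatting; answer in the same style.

Transformed code:
height = (10 - 37) * (rows + rows - rows)
rows = (33 != 5) - rows - (0 - height)
height = height + height[3]
for height in rows:
    height = height + (rows > rows)
log(height)
rows = 15

height = height + (rows > rows)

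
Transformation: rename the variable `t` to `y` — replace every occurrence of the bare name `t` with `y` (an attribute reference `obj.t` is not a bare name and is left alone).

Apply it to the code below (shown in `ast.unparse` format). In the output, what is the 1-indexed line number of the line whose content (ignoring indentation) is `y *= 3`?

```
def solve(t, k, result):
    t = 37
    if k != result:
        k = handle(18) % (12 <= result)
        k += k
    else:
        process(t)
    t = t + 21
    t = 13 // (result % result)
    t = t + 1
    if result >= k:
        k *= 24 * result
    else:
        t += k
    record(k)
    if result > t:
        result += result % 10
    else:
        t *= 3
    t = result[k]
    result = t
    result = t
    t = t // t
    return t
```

19

Transformed code:
def solve(y, k, result):
    y = 37
    if k != result:
        k = handle(18) % (12 <= result)
        k += k
    else:
        process(y)
    y = y + 21
    y = 13 // (result % result)
    y = y + 1
    if result >= k:
        k *= 24 * result
    else:
        y += k
    record(k)
    if result > y:
        result += result % 10
    else:
        y *= 3
    y = result[k]
    result = y
    result = y
    y = y // y
    return y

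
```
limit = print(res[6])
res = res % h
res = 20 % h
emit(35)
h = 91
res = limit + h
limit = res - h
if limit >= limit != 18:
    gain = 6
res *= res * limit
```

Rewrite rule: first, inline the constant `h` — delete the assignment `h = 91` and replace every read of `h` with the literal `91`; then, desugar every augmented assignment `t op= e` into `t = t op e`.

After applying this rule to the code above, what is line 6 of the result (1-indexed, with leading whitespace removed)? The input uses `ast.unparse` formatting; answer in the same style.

Transformed code:
limit = print(res[6])
res = res % 91
res = 20 % 91
emit(35)
res = limit + 91
limit = res - 91
if limit >= limit != 18:
    gain = 6
res = res * (res * limit)

limit = res - 91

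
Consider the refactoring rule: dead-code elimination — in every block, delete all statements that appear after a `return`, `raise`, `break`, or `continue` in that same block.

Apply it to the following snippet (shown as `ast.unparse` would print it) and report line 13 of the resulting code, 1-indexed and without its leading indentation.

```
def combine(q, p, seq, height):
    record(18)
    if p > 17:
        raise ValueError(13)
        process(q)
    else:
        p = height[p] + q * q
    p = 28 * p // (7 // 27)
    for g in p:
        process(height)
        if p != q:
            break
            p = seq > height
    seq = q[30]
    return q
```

return q

Transformed code:
def combine(q, p, seq, height):
    record(18)
    if p > 17:
        raise ValueError(13)
    else:
        p = height[p] + q * q
    p = 28 * p // (7 // 27)
    for g in p:
        process(height)
        if p != q:
            break
    seq = q[30]
    return q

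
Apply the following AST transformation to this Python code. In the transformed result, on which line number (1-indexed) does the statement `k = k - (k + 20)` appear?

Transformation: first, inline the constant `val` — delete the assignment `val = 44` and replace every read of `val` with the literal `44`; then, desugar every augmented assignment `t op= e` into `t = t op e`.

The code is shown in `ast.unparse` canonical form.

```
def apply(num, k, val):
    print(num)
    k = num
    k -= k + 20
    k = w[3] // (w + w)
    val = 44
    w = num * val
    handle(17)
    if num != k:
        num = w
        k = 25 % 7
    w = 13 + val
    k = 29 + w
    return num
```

Transformed code:
def apply(num, k, val):
    print(num)
    k = num
    k = k - (k + 20)
    k = w[3] // (w + w)
    w = num * 44
    handle(17)
    if num != k:
        num = w
        k = 25 % 7
    w = 13 + 44
    k = 29 + w
    return num

4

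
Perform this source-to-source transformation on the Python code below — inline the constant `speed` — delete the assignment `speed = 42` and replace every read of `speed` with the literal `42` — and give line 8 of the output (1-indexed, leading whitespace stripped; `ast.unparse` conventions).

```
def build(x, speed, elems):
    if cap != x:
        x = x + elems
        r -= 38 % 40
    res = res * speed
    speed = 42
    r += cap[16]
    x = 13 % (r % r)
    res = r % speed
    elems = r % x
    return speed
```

res = r % 42

Transformed code:
def build(x, speed, elems):
    if cap != x:
        x = x + elems
        r -= 38 % 40
    res = res * 42
    r += cap[16]
    x = 13 % (r % r)
    res = r % 42
    elems = r % x
    return 42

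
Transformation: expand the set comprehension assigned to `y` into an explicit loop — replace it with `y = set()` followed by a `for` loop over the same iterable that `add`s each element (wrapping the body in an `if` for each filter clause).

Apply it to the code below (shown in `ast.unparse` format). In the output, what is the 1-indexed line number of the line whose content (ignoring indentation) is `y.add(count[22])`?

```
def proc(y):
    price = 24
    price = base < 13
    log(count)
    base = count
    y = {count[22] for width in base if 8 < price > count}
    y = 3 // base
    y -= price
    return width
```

Transformed code:
def proc(y):
    price = 24
    price = base < 13
    log(count)
    base = count
    y = set()
    for width in base:
        if 8 < price > count:
            y.add(count[22])
    y = 3 // base
    y -= price
    return width

9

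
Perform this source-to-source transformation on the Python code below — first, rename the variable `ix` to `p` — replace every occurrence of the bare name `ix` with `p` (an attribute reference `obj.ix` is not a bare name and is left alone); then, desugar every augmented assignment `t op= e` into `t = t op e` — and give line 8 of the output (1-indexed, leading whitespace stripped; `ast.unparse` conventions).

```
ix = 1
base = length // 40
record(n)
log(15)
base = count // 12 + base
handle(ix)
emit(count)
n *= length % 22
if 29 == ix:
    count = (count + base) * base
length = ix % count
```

Transformed code:
p = 1
base = length // 40
record(n)
log(15)
base = count // 12 + base
handle(p)
emit(count)
n = n * (length % 22)
if 29 == p:
    count = (count + base) * base
length = p % count

n = n * (length % 22)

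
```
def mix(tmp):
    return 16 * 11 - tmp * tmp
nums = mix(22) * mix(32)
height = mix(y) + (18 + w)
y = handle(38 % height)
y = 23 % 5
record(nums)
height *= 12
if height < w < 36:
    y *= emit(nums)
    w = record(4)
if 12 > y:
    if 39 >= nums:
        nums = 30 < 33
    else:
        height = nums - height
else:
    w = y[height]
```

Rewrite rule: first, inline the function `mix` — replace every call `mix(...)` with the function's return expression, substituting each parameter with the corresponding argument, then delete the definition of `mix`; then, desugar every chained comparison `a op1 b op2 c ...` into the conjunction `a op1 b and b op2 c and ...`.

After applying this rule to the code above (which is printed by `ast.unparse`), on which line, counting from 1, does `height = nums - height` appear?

Transformed code:
nums = (16 * 11 - 22 * 22) * (16 * 11 - 32 * 32)
height = 16 * 11 - y * y + (18 + w)
y = handle(38 % height)
y = 23 % 5
record(nums)
height *= 12
if height < w and w < 36:
    y *= emit(nums)
    w = record(4)
if 12 > y:
    if 39 >= nums:
        nums = 30 < 33
    else:
        height = nums - height
else:
    w = y[height]

14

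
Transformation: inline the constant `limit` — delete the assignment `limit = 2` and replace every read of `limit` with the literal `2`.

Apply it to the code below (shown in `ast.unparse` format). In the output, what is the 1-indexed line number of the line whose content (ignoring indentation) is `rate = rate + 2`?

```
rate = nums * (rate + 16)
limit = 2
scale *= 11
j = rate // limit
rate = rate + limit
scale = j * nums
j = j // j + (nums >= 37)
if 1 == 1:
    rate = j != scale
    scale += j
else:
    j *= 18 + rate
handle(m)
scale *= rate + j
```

Transformed code:
rate = nums * (rate + 16)
scale *= 11
j = rate // 2
rate = rate + 2
scale = j * nums
j = j // j + (nums >= 37)
if 1 == 1:
    rate = j != scale
    scale += j
else:
    j *= 18 + rate
handle(m)
scale *= rate + j

4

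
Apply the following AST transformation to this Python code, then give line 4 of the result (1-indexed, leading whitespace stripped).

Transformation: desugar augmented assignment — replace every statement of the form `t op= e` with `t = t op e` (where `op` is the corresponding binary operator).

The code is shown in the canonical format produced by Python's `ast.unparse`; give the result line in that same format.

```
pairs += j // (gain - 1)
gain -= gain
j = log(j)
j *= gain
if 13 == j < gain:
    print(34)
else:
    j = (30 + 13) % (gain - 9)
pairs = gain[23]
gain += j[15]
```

Transformed code:
pairs = pairs + j // (gain - 1)
gain = gain - gain
j = log(j)
j = j * gain
if 13 == j < gain:
    print(34)
else:
    j = (30 + 13) % (gain - 9)
pairs = gain[23]
gain = gain + j[15]

j = j * gain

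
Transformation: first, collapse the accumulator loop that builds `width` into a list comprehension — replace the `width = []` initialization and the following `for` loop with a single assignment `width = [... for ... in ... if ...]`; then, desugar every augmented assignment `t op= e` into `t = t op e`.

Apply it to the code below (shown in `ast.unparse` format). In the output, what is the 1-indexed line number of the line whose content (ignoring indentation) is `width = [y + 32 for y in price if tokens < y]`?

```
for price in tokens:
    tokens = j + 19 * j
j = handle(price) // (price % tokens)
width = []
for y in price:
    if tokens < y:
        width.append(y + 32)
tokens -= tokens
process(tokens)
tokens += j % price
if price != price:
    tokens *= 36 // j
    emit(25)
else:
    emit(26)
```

Transformed code:
for price in tokens:
    tokens = j + 19 * j
j = handle(price) // (price % tokens)
width = [y + 32 for y in price if tokens < y]
tokens = tokens - tokens
process(tokens)
tokens = tokens + j % price
if price != price:
    tokens = tokens * (36 // j)
    emit(25)
else:
    emit(26)

4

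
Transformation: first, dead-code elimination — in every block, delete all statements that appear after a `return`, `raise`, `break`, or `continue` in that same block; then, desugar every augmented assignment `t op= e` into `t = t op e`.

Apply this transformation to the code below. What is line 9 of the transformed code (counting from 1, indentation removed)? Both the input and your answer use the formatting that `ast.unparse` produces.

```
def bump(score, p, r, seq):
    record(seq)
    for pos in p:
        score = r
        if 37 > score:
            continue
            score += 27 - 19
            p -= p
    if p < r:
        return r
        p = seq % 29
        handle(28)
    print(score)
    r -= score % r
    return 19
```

Transformed code:
def bump(score, p, r, seq):
    record(seq)
    for pos in p:
        score = r
        if 37 > score:
            continue
    if p < r:
        return r
    print(score)
    r = r - score % r
    return 19

print(score)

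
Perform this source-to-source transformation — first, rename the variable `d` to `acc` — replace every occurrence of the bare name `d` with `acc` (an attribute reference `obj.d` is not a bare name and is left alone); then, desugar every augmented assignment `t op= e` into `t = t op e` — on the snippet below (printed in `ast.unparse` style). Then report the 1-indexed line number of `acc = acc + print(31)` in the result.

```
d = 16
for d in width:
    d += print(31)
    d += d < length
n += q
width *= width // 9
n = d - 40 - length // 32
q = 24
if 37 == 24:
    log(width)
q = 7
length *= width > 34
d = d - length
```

3

Transformed code:
acc = 16
for acc in width:
    acc = acc + print(31)
    acc = acc + (acc < length)
n = n + q
width = width * (width // 9)
n = acc - 40 - length // 32
q = 24
if 37 == 24:
    log(width)
q = 7
length = length * (width > 34)
acc = acc - length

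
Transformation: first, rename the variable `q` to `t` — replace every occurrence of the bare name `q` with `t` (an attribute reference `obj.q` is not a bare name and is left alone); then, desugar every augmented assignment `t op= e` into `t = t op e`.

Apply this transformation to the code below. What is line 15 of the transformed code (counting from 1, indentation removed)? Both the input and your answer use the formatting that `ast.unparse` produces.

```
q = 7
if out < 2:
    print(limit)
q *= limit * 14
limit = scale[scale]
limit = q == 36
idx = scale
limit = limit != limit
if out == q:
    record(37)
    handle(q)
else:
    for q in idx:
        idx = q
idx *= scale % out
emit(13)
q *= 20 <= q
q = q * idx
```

idx = idx * (scale % out)

Transformed code:
t = 7
if out < 2:
    print(limit)
t = t * (limit * 14)
limit = scale[scale]
limit = t == 36
idx = scale
limit = limit != limit
if out == t:
    record(37)
    handle(t)
else:
    for t in idx:
        idx = t
idx = idx * (scale % out)
emit(13)
t = t * (20 <= t)
t = t * idx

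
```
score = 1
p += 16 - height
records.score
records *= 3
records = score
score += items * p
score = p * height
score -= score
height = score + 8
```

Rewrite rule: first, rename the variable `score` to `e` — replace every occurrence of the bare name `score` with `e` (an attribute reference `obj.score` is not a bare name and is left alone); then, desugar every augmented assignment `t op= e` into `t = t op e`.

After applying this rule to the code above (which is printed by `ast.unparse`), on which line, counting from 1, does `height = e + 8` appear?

Transformed code:
e = 1
p = p + (16 - height)
records.score
records = records * 3
records = e
e = e + items * p
e = p * height
e = e - e
height = e + 8

9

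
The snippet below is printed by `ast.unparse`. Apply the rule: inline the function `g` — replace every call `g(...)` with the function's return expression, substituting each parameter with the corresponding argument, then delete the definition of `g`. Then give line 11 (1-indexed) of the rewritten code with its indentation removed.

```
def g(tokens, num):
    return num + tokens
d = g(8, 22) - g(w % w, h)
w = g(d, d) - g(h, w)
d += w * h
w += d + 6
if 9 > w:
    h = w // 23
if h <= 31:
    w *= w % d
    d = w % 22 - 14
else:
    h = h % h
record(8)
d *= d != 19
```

Transformed code:
d = 22 + 8 - (h + w % w)
w = d + d - (w + h)
d += w * h
w += d + 6
if 9 > w:
    h = w // 23
if h <= 31:
    w *= w % d
    d = w % 22 - 14
else:
    h = h % h
record(8)
d *= d != 19

h = h % h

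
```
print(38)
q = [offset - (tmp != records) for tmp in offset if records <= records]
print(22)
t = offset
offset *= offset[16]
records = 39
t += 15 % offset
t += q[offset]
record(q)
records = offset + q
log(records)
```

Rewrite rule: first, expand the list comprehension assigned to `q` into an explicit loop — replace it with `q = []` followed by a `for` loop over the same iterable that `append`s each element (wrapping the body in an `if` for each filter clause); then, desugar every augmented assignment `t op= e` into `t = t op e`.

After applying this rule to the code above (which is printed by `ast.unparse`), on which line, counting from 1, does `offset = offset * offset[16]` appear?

8

Transformed code:
print(38)
q = []
for tmp in offset:
    if records <= records:
        q.append(offset - (tmp != records))
print(22)
t = offset
offset = offset * offset[16]
records = 39
t = t + 15 % offset
t = t + q[offset]
record(q)
records = offset + q
log(records)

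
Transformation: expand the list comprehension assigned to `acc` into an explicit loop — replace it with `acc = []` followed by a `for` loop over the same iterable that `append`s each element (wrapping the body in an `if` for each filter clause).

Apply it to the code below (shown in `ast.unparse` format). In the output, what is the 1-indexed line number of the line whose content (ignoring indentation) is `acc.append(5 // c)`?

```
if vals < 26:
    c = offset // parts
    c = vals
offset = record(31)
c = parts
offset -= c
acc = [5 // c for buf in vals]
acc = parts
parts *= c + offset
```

Transformed code:
if vals < 26:
    c = offset // parts
    c = vals
offset = record(31)
c = parts
offset -= c
acc = []
for buf in vals:
    acc.append(5 // c)
acc = parts
parts *= c + offset

9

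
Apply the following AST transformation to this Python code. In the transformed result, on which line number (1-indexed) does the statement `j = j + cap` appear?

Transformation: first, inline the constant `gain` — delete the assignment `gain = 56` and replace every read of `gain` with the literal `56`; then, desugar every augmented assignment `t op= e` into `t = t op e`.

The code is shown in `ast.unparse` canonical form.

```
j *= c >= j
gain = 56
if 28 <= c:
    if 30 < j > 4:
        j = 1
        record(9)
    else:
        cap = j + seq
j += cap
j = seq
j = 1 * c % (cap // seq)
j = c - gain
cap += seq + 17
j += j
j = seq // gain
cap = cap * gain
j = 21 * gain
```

Transformed code:
j = j * (c >= j)
if 28 <= c:
    if 30 < j > 4:
        j = 1
        record(9)
    else:
        cap = j + seq
j = j + cap
j = seq
j = 1 * c % (cap // seq)
j = c - 56
cap = cap + (seq + 17)
j = j + j
j = seq // 56
cap = cap * 56
j = 21 * 56

8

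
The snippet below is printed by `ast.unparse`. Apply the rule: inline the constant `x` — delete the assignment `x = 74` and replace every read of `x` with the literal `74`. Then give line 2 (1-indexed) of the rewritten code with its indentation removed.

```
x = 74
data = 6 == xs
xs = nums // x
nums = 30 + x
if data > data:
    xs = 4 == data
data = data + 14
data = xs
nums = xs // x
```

xs = nums // 74

Transformed code:
data = 6 == xs
xs = nums // 74
nums = 30 + 74
if data > data:
    xs = 4 == data
data = data + 14
data = xs
nums = xs // 74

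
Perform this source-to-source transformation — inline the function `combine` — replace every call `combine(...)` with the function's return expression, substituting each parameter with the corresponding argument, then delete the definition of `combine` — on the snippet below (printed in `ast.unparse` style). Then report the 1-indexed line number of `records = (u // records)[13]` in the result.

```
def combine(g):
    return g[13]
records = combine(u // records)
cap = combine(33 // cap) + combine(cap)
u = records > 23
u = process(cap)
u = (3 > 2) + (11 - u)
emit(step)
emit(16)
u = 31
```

1

Transformed code:
records = (u // records)[13]
cap = (33 // cap)[13] + cap[13]
u = records > 23
u = process(cap)
u = (3 > 2) + (11 - u)
emit(step)
emit(16)
u = 31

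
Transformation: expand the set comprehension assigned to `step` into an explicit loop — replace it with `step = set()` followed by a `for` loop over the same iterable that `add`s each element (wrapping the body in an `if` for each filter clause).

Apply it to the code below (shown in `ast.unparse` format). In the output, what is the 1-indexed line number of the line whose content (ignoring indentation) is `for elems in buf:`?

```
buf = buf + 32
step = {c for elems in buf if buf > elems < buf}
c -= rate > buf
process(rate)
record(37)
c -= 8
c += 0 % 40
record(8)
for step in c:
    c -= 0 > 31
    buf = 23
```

3

Transformed code:
buf = buf + 32
step = set()
for elems in buf:
    if buf > elems < buf:
        step.add(c)
c -= rate > buf
process(rate)
record(37)
c -= 8
c += 0 % 40
record(8)
for step in c:
    c -= 0 > 31
    buf = 23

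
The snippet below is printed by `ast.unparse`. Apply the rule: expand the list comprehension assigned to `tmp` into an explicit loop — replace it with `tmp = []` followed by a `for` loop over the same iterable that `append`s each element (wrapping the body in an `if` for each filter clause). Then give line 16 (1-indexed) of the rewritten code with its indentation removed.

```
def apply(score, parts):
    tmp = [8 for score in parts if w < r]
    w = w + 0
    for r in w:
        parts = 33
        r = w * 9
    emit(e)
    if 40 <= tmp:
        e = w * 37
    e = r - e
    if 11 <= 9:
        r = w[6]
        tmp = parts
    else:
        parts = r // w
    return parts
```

Transformed code:
def apply(score, parts):
    tmp = []
    for score in parts:
        if w < r:
            tmp.append(8)
    w = w + 0
    for r in w:
        parts = 33
        r = w * 9
    emit(e)
    if 40 <= tmp:
        e = w * 37
    e = r - e
    if 11 <= 9:
        r = w[6]
        tmp = parts
    else:
        parts = r // w
    return parts

tmp = parts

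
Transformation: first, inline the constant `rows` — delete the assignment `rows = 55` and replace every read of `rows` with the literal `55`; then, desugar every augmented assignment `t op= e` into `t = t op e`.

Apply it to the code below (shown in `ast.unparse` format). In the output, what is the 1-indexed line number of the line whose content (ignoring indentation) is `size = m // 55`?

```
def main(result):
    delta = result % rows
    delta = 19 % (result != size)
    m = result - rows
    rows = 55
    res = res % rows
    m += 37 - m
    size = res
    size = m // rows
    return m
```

Transformed code:
def main(result):
    delta = result % 55
    delta = 19 % (result != size)
    m = result - 55
    res = res % 55
    m = m + (37 - m)
    size = res
    size = m // 55
    return m

8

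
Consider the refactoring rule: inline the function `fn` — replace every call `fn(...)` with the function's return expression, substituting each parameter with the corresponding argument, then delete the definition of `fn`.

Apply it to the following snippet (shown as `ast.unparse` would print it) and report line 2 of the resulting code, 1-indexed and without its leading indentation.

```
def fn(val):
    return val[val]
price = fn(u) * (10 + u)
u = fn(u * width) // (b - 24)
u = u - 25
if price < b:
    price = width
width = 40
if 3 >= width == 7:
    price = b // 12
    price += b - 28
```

u = (u * width)[u * width] // (b - 24)

Transformed code:
price = u[u] * (10 + u)
u = (u * width)[u * width] // (b - 24)
u = u - 25
if price < b:
    price = width
width = 40
if 3 >= width == 7:
    price = b // 12
    price += b - 28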